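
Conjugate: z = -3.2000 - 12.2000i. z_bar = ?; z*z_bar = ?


z_bar = -3.2000 + 12.2000i
z*z_bar = (-3.2)^2 + (-12.2)^2 = 10.24 + 148.84 = 159.08

z_bar = -3.2000 + 12.2000i, z*z_bar = 159.08


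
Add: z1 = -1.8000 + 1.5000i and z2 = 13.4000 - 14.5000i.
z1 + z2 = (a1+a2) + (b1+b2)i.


Real: -1.8 + 13.4 = 11.6
Imag: 1.5 - 14.5 = -13

11.6000 - 13.0000i


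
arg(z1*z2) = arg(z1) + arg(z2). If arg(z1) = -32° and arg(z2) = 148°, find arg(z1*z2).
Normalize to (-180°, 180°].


arg(z1*z2) = -32° + 148° = 116°
Normalized to (-180°, 180°]: 116°

116°


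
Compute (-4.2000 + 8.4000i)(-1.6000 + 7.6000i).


Real = -4.2*(-1.6) - 8.4*7.6 = 6.72 - 63.84 = -57.12
Imag = -4.2*7.6 - (1.6)*8.4 = -31.92 - (13.44) = -45.36

-57.1200 - 45.3600i


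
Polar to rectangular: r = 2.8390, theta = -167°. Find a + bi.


a = 2.8390*cos(-167°) = 2.8390*(-0.97437) = -2.7662
b = 2.8390*sin(-167°) = 2.8390*(-0.22495) = -0.6386

-2.7662 - 0.6386i


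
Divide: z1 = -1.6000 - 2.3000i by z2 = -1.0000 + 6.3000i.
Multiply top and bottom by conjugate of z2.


Conjugate of z2 = -1.0000 - 6.3000i
Numerator: (-1.6000 - 2.3000i)(-1.0000 - 6.3000i) = -12.8900 + 12.3800i
Denominator: (-1)^2 + 6.3^2 = 40.69
Result = (-12.8900 + 12.3800i)/40.69

-0.3168 + 0.3043i


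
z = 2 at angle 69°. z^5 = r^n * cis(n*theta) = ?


r^5 = 2^5 = 32
n*theta = 5*69° = 345° = 345° (mod 360)
a = 32*cos(345°) = 30.9096
b = 32*sin(345°) = -8.2822

32 cis(345°) = 30.9096 - 8.2822i


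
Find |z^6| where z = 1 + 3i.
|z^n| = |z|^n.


|z| = sqrt(1+9) = sqrt(10) = 3.1623
|z^6| = |z|^6 = (sqrt(10))^6 = 10^3 = 1000

|z^6| = 1000


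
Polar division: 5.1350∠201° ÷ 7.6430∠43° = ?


r = 5.1350 / 7.6430 = 0.6719
theta = 201° - 43° = 158° = 158° (mod 360)

0.6719 cis(158°)


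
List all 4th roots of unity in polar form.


The 4th roots of unity are cis(360k/4°) for k=0..3
Angle step = 360/4 = 90°
Primitive root: cis(90°)
Primitive root = 0 + 1.0000i

4 roots at angles: 0°, 90°, 180°, 270°


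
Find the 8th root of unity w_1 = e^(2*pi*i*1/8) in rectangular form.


Angle = 360*1/8 = 45°
a = cos(45°) = 0.7071
b = sin(45°) = 0.7071

0.7071 + 0.7071i


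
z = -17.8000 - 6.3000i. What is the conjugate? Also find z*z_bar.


z_bar = -17.8000 + 6.3000i
z*z_bar = (-17.8)^2 + (-6.3)^2 = 316.84 + 39.69 = 356.53

z_bar = -17.8000 + 6.3000i, z*z_bar = 356.53


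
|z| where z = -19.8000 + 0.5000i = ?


|z| = sqrt((-19.8)^2 + 0.5^2) = sqrt(392.04 + 0.25) = sqrt(392.29) = 19.8063

|z| = 19.8063


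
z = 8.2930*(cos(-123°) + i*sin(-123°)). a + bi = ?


a = 8.2930*cos(-123°) = 8.2930*(-0.54464) = -4.5167
b = 8.2930*sin(-123°) = 8.2930*(-0.83867) = -6.9551

-4.5167 - 6.9551i


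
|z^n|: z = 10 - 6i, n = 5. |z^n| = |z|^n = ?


|z| = sqrt(100+36) = sqrt(136) = 11.6619
|z^5| = |z|^5 = (sqrt(136))^5 = 136^2 * sqrt(136) = 18496*sqrt(136)

|z^5| = 18496*sqrt(136) ≈ 215698.5725


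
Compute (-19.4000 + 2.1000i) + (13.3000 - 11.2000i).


Real: -19.4 + 13.3 = -6.1
Imag: 2.1 - 11.2 = -9.1

-6.1000 - 9.1000i


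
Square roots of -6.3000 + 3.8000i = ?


|z| = sqrt(39.69+14.44) = 7.3573
sqrt((|z|+a)/2) = sqrt((7.3573+(-6.3))/2) = sqrt(0.5287) = 0.7271
sqrt((|z|-a)/2) = sqrt((7.3573-(-6.3))/2) = sqrt(6.8287) = 2.6132

±(0.7271 + 2.6132i) i.e. 0.7271 + 2.6132i and -0.7271 - 2.6132i


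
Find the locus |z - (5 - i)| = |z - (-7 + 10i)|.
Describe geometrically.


Equal distances means the locus is the perpendicular bisector of z1 and z2.
Midpoint = ((5+(-7))/2, (-1+10)/2) = (-1.0000, 4.5000)

Perpendicular bisector through (-1.0000, 4.5000)


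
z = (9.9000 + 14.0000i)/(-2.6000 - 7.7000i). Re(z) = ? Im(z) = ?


Multiply by conjugate: (9.9000 + 14.0000i)(-2.6000 + 7.7000i) / ((-2.6)^2 + (-7.7)^2)
Numerator real = 9.9*(-2.6) + 14*(-7.7) = -133.54
Numerator imag = 14*(-2.6) - 9.9*(-7.7) = 39.83
Denominator = 66.05
Re(z) = -133.54/66.05 = -2.0218
Im(z) = 39.83/66.05 = 0.6030

Re(z) = -2.0218, Im(z) = 0.6030


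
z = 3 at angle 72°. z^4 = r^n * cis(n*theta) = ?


r^4 = 3^4 = 81
n*theta = 4*72° = 288° = 288° (mod 360)
a = 81*cos(288°) = 25.0304
b = 81*sin(288°) = -77.0356

81 cis(288°) = 25.0304 - 77.0356i


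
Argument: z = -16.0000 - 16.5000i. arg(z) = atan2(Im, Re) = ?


Re = -16, Im = -16.5
arg = atan2(-16.5, -16) = -134.1186 degrees

arg(z) = -134.1186 degrees


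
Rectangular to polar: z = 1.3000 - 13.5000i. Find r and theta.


r = sqrt(1.69+182.25) = sqrt(183.94) = 13.5624
theta = atan2(-13.5, 1.3) = -84.4996 degrees

r = 13.5624, theta = -84.4996 degrees


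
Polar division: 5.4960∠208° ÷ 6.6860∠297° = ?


r = 5.4960 / 6.6860 = 0.8220
theta = 208° - 297° = -89° = 271° (mod 360)

0.8220 cis(271°)


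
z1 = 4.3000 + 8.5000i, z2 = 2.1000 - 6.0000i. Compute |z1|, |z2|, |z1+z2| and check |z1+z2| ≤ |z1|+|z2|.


|z1| = sqrt(4.3^2 + 8.5^2) = sqrt(90.74) = 9.5258
|z2| = sqrt(2.1^2 + (-6)^2) = sqrt(40.41) = 6.3569
z1+z2 = 6.4000 + 2.5000i
|z1+z2| = sqrt(47.21) = 6.8710
|z1|+|z2| = 9.5258 + 6.3569 = 15.8827

|z1+z2| = 6.8710 ≤ |z1|+|z2| = 15.8827 (verified)


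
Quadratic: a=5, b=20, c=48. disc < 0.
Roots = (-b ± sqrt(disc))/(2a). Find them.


disc = 20^2 - 4*5*48 = 400 - 960 = -560
sqrt(|disc|) = sqrt(560) = 23.6643
Real part = -20/(2*5) = -2.0000
Imag part = 23.6643/(2*5) = 2.3664

-2.0000 ± 2.3664i


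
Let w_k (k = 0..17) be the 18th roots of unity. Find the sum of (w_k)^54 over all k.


The roots are w_k = w^k with w = e^(2*pi*i/18), and (w^k)^54 = (w^54)^k.
So S = 1 + u + u^2 + ... + u^(17) with u = w^54.
54 = 3*18 + 0, so 54 is a multiple of 18 and u = (w^18)^3 = 1.
Every one of the 18 terms equals 1: S = 18

S = 18


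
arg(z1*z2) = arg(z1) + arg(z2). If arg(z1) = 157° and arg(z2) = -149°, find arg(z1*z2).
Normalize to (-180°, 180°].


arg(z1*z2) = 157° - 149° = 8°
Normalized to (-180°, 180°]: 8°

8°


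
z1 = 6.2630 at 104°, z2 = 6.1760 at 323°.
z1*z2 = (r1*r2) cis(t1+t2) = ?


r = 6.2630 * 6.1760 = 38.6803
theta = 104° + 323° = 427° = 67° (mod 360)

38.6803 cis(67°)


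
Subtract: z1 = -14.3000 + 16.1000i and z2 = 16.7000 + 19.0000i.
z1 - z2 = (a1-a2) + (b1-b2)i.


Real: -14.3 - 16.7 = -31
Imag: 16.1 - 19 = -2.9

-31.0000 - 2.9000i


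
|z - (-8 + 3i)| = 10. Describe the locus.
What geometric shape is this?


|z - z0| = r is a circle with center z0 and radius r.
Center = (-8, 3), radius = 10

Circle with center (-8, 3) and radius 10


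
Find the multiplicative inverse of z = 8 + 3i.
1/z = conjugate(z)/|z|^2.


|z|^2 = 64+9 = 73
1/z = (8 - 3i)/73

1/z = 0.1096 - 0.0411i


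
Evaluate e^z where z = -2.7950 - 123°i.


e^-2.7950 = 0.06111
cos(-123°) = -0.5446
sin(-123°) = -0.8387
Real = 0.06111*(-0.5446) = -0.0333
Imag = 0.06111*(-0.8387) = -0.0513

-0.0333 - 0.0513i


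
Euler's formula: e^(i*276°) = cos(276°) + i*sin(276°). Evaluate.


cos(276°) = 0.1045
sin(276°) = -0.9945

e^(i*276°) = 0.1045 - 0.9945i


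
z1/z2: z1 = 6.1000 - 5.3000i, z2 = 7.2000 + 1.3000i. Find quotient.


Conjugate of z2 = 7.2000 - 1.3000i
Numerator: (6.1000 - 5.3000i)(7.2000 - 1.3000i) = 37.0300 - 46.0900i
Denominator: 7.2^2 + 1.3^2 = 53.53
Result = (37.0300 - 46.0900i)/53.53

0.6918 - 0.8610i


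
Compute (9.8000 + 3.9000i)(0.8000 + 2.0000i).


Real = 9.8*0.8 - 3.9*2 = 7.84 - 7.8 = 0.04
Imag = 9.8*2 + 0.8*3.9 = 19.6 + 3.12 = 22.72

0.0400 + 22.7200i


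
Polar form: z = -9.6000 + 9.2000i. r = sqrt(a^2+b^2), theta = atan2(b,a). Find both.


r = sqrt(92.16+84.64) = sqrt(176.8) = 13.2966
theta = atan2(9.2, -9.6) = 136.2189 degrees

r = 13.2966, theta = 136.2189 degrees


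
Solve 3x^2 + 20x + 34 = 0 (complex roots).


disc = 20^2 - 4*3*34 = 400 - 408 = -8
sqrt(|disc|) = sqrt(8) = 2.8284
Real part = -20/(2*3) = -3.3333
Imag part = 2.8284/(2*3) = 0.4714

-3.3333 ± 0.4714i


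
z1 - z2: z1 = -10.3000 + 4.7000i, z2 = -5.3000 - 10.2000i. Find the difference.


Real: -10.3 + 5.3 = -5
Imag: 4.7 + 10.2 = 14.9

-5.0000 + 14.9000i


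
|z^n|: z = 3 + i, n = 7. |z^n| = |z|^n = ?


|z| = sqrt(9+1) = sqrt(10) = 3.1623
|z^7| = |z|^7 = (sqrt(10))^7 = 10^3 * sqrt(10) = 1000*sqrt(10)

|z^7| = 1000*sqrt(10) ≈ 3162.2777


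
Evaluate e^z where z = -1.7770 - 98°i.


e^-1.7770 = 0.1691
cos(-98°) = -0.1392
sin(-98°) = -0.9903
Real = 0.1691*(-0.1392) = -0.0235
Imag = 0.1691*(-0.9903) = -0.1675

-0.0235 - 0.1675i


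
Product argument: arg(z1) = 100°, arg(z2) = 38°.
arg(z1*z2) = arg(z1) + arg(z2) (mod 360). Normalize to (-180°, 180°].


arg(z1*z2) = 100° + 38° = 138°
Normalized to (-180°, 180°]: 138°

138°


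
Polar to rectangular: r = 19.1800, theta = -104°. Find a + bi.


a = 19.1800*cos(-104°) = 19.1800*(-0.241922) = -4.6401
b = 19.1800*sin(-104°) = 19.1800*(-0.970296) = -18.6103

-4.6401 - 18.6103i


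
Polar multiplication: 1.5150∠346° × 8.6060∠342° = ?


r = 1.5150 * 8.6060 = 13.0381
theta = 346° + 342° = 688° = 328° (mod 360)

13.0381 cis(328°)


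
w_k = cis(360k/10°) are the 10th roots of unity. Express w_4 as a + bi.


Angle = 360*4/10 = 144°
a = cos(144°) = -0.8090
b = sin(144°) = 0.5878

-0.8090 + 0.5878i


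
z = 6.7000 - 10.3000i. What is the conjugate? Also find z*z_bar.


z_bar = 6.7000 + 10.3000i
z*z_bar = 6.7^2 + (-10.3)^2 = 44.89 + 106.09 = 150.98

z_bar = 6.7000 + 10.3000i, z*z_bar = 150.98


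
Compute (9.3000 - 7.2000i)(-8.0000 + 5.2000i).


Real = 9.3*(-8) - (-7.2)*5.2 = -74.4 - (-37.44) = -36.96
Imag = 9.3*5.2 - (8)*(-7.2) = 48.36 + 57.6 = 105.96

-36.9600 + 105.9600i


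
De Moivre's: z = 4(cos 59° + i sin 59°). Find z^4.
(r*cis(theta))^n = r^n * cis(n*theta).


r^4 = 4^4 = 256
n*theta = 4*59° = 236° = 236° (mod 360)
a = 256*cos(236°) = -143.1534
b = 256*sin(236°) = -212.2336

256 cis(236°) = -143.1534 - 212.2336i


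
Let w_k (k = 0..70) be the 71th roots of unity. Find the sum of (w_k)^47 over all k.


The roots are w_k = w^k with w = e^(2*pi*i/71), and (w^k)^47 = (w^47)^k.
So S = 1 + u + u^2 + ... + u^(70) with u = w^47.
47 = 0*71 + 47, so 47 is not a multiple of 71: u = w^47 ≠ 1 (w is a primitive 71th root), while u^71 = (w^71)^47 = 1.
Geometric series: S = (1 - u^71)/(1 - u) = (1 - 1)/(1 - u) = 0

S = 0


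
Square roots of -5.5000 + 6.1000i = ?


|z| = sqrt(30.25+37.21) = 8.2134
sqrt((|z|+a)/2) = sqrt((8.2134+(-5.5))/2) = sqrt(1.3567) = 1.1648
sqrt((|z|-a)/2) = sqrt((8.2134-(-5.5))/2) = sqrt(6.8567) = 2.6185

±(1.1648 + 2.6185i) i.e. 1.1648 + 2.6185i and -1.1648 - 2.6185i


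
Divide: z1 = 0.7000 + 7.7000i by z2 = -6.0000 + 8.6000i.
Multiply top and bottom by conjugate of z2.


Conjugate of z2 = -6.0000 - 8.6000i
Numerator: (0.7000 + 7.7000i)(-6.0000 - 8.6000i) = 62.0200 - 52.2200i
Denominator: (-6)^2 + 8.6^2 = 109.96
Result = (62.0200 - 52.2200i)/109.96

0.5640 - 0.4749i


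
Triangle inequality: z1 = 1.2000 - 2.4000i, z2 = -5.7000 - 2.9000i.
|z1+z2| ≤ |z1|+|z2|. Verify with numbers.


|z1| = sqrt(1.2^2 + (-2.4)^2) = sqrt(7.2) = 2.6833
|z2| = sqrt((-5.7)^2 + (-2.9)^2) = sqrt(40.9) = 6.3953
z1+z2 = -4.5000 - 5.3000i
|z1+z2| = sqrt(48.34) = 6.9527
|z1|+|z2| = 2.6833 + 6.3953 = 9.0786

|z1+z2| = 6.9527 ≤ |z1|+|z2| = 9.0786 (verified)


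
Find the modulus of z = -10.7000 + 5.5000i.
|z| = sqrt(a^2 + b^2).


|z| = sqrt((-10.7)^2 + 5.5^2) = sqrt(114.49 + 30.25) = sqrt(144.74) = 12.0308

|z| = 12.0308


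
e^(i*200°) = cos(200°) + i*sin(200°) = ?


cos(200°) = -0.9397
sin(200°) = -0.3420

e^(i*200°) = -0.9397 - 0.3420i


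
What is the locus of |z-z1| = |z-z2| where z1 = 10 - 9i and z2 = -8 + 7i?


Equal distances means the locus is the perpendicular bisector of z1 and z2.
Midpoint = ((10+(-8))/2, (-9+7)/2) = (1.0000, -1.0000)

Perpendicular bisector through (1.0000, -1.0000)


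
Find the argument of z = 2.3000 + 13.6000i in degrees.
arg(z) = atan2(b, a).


Re = 2.3, Im = 13.6
arg = atan2(13.6, 2.3) = 80.4011 degrees

arg(z) = 80.4011 degrees


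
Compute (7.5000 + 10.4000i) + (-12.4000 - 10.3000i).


Real: 7.5 - 12.4 = -4.9
Imag: 10.4 - 10.3 = 0.1

-4.9000 + 0.1000i


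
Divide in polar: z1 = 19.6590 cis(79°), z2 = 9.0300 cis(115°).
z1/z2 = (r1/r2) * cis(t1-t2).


r = 19.6590 / 9.0300 = 2.1771
theta = 79° - 115° = -36° = 324° (mod 360)

2.1771 cis(324°)


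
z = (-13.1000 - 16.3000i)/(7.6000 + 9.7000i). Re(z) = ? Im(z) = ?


Multiply by conjugate: (-13.1000 - 16.3000i)(7.6000 - 9.7000i) / (7.6^2 + 9.7^2)
Numerator real = -13.1*7.6 - (16.3)*9.7 = -257.67
Numerator imag = -16.3*7.6 - (-13.1)*9.7 = 3.19
Denominator = 151.85
Re(z) = -257.67/151.85 = -1.6969
Im(z) = 3.19/151.85 = 0.0210

Re(z) = -1.6969, Im(z) = 0.0210


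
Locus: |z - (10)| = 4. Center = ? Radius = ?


|z - z0| = r is a circle with center z0 and radius r.
Center = (10, 0), radius = 4

Circle with center (10, 0) and radius 4


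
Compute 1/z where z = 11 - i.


|z|^2 = 121+1 = 122
1/z = (11 + 1i)/122

1/z = 0.0902 + 0.0082i


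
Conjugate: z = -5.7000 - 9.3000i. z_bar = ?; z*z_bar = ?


z_bar = -5.7000 + 9.3000i
z*z_bar = (-5.7)^2 + (-9.3)^2 = 32.49 + 86.49 = 118.98

z_bar = -5.7000 + 9.3000i, z*z_bar = 118.98


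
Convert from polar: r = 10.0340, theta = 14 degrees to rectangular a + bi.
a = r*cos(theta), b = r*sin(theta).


a = 10.0340*cos(14°) = 10.0340*0.9702957 = 9.7359
b = 10.0340*sin(14°) = 10.0340*0.24192 = 2.4274

9.7359 + 2.4274i


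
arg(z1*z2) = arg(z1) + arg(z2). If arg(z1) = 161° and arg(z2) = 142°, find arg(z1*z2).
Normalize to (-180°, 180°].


arg(z1*z2) = 161° + 142° = 303°
Normalized to (-180°, 180°]: -57°

-57°


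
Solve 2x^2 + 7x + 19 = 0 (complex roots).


disc = 7^2 - 4*2*19 = 49 - 152 = -103
sqrt(|disc|) = sqrt(103) = 10.1489
Real part = -7/(2*2) = -1.7500
Imag part = 10.1489/(2*2) = 2.5372

-1.7500 ± 2.5372i


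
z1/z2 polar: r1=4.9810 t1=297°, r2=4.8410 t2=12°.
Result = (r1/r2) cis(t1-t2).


r = 4.9810 / 4.8410 = 1.0289
theta = 297° - 12° = 285° = 285° (mod 360)

1.0289 cis(285°)


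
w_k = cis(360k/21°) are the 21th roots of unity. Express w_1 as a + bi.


Angle = 360*1/21 = 17.1429°
a = cos(17.1429°) = 0.9556
b = sin(17.1429°) = 0.2948

0.9556 + 0.2948i


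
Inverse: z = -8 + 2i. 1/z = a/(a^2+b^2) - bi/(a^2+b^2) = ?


|z|^2 = 64+4 = 68
1/z = (-8 - 2i)/68

1/z = -0.1176 - 0.0294i


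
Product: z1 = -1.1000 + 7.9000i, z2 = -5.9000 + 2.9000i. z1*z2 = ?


Real = -1.1*(-5.9) - 7.9*2.9 = 6.49 - 22.91 = -16.42
Imag = -1.1*2.9 - (5.9)*7.9 = -3.19 - (46.61) = -49.8

-16.4200 - 49.8000i


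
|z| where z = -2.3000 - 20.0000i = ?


|z| = sqrt((-2.3)^2 + (-20)^2) = sqrt(5.29 + 400) = sqrt(405.29) = 20.1318

|z| = 20.1318


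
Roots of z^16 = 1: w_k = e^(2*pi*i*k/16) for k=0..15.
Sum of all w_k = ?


The sum of all 16th roots of unity is 0.
Geometric series: (1 - w^16)/(1 - w) = (1-1)/(1-w) = 0 since w^16 = 1, w ≠ 1.
Alternatively: coefficient of z^15 in z^16 - 1 is 0.

0


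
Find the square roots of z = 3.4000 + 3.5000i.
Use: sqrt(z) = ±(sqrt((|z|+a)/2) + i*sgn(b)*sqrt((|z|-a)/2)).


|z| = sqrt(11.56+12.25) = 4.8795
sqrt((|z|+a)/2) = sqrt((4.8795+3.4)/2) = sqrt(4.1398) = 2.0346
sqrt((|z|-a)/2) = sqrt((4.8795-3.4)/2) = sqrt(0.7398) = 0.8601

±(2.0346 + 0.8601i) i.e. 2.0346 + 0.8601i and -2.0346 - 0.8601i


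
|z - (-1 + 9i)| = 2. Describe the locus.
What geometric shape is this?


|z - z0| = r is a circle with center z0 and radius r.
Center = (-1, 9), radius = 2

Circle with center (-1, 9) and radius 2


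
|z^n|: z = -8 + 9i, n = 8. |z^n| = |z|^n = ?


|z| = sqrt(64+81) = sqrt(145) = 12.0416
|z^8| = |z|^8 = (sqrt(145))^8 = 145^4 = 442050625

|z^8| = 442050625


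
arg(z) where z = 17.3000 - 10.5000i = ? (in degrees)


Re = 17.3, Im = -10.5
arg = atan2(-10.5, 17.3) = -31.2551 degrees

arg(z) = -31.2551 degrees


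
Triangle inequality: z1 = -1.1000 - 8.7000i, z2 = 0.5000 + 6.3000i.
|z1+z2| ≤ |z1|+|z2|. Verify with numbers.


|z1| = sqrt((-1.1)^2 + (-8.7)^2) = sqrt(76.9) = 8.7693
|z2| = sqrt(0.5^2 + 6.3^2) = sqrt(39.94) = 6.3198
z1+z2 = -0.6000 - 2.4000i
|z1+z2| = sqrt(6.12) = 2.4739
|z1|+|z2| = 8.7693 + 6.3198 = 15.0891

|z1+z2| = 2.4739 ≤ |z1|+|z2| = 15.0891 (verified)


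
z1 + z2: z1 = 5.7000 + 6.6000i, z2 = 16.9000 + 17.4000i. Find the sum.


Real: 5.7 + 16.9 = 22.6
Imag: 6.6 + 17.4 = 24

22.6000 + 24.0000i


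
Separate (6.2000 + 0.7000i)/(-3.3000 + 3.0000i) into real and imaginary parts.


Multiply by conjugate: (6.2000 + 0.7000i)(-3.3000 - 3.0000i) / ((-3.3)^2 + 3^2)
Numerator real = 6.2*(-3.3) + 0.7*3 = -18.36
Numerator imag = 0.7*(-3.3) - 6.2*3 = -20.91
Denominator = 19.89
Re(z) = -18.36/19.89 = -0.9231
Im(z) = -20.91/19.89 = -1.0513

Re(z) = -0.9231, Im(z) = -1.0513


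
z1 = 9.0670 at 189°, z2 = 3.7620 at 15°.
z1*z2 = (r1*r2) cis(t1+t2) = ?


r = 9.0670 * 3.7620 = 34.1101
theta = 189° + 15° = 204° = 204° (mod 360)

34.1101 cis(204°)


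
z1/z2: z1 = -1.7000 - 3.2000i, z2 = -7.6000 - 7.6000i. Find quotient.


Conjugate of z2 = -7.6000 + 7.6000i
Numerator: (-1.7000 - 3.2000i)(-7.6000 + 7.6000i) = 37.2400 + 11.4000i
Denominator: (-7.6)^2 + (-7.6)^2 = 115.52
Result = (37.2400 + 11.4000i)/115.52

0.3224 + 0.0987i


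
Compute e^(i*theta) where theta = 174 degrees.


cos(174°) = -0.9945
sin(174°) = 0.1045

e^(i*174°) = -0.9945 + 0.1045i


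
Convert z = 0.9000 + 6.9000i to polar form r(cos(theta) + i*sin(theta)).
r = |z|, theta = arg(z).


r = sqrt(0.81+47.61) = sqrt(48.42) = 6.9584
theta = atan2(6.9, 0.9) = 82.5686 degrees

r = 6.9584, theta = 82.5686 degrees


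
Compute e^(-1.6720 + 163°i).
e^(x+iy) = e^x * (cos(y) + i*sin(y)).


e^-1.6720 = 0.1879
cos(163°) = -0.9563
sin(163°) = 0.2924
Real = 0.1879*(-0.9563) = -0.1797
Imag = 0.1879*0.2924 = 0.0549

-0.1797 + 0.0549i


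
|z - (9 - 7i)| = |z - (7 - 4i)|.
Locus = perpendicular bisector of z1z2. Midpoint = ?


Equal distances means the locus is the perpendicular bisector of z1 and z2.
Midpoint = ((9+7)/2, (-7+(-4))/2) = (8.0000, -5.5000)

Perpendicular bisector through (8.0000, -5.5000)


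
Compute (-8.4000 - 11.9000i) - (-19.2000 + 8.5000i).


Real: -8.4 + 19.2 = 10.8
Imag: -11.9 - 8.5 = -20.4

10.8000 - 20.4000i


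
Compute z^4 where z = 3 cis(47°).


r^4 = 3^4 = 81
n*theta = 4*47° = 188° = 188° (mod 360)
a = 81*cos(188°) = -80.2117
b = 81*sin(188°) = -11.2730

81 cis(188°) = -80.2117 - 11.2730i


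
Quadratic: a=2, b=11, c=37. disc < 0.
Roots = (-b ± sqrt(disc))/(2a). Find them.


disc = 11^2 - 4*2*37 = 121 - 296 = -175
sqrt(|disc|) = sqrt(175) = 13.2288
Real part = -11/(2*2) = -2.7500
Imag part = 13.2288/(2*2) = 3.3072

-2.7500 ± 3.3072i


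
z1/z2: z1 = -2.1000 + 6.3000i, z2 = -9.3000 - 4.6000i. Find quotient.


Conjugate of z2 = -9.3000 + 4.6000i
Numerator: (-2.1000 + 6.3000i)(-9.3000 + 4.6000i) = -9.4500 - 68.2500i
Denominator: (-9.3)^2 + (-4.6)^2 = 107.65
Result = (-9.4500 - 68.2500i)/107.65

-0.0878 - 0.6340i


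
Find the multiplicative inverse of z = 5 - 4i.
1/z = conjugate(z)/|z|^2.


|z|^2 = 25+16 = 41
1/z = (5 + 4i)/41

1/z = 0.1220 + 0.0976i


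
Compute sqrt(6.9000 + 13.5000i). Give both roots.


|z| = sqrt(47.61+182.25) = 15.1611
sqrt((|z|+a)/2) = sqrt((15.1611+6.9)/2) = sqrt(11.0306) = 3.3212
sqrt((|z|-a)/2) = sqrt((15.1611-6.9)/2) = sqrt(4.1306) = 2.0324

±(3.3212 + 2.0324i) i.e. 3.3212 + 2.0324i and -3.3212 - 2.0324i


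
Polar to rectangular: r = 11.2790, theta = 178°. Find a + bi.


a = 11.2790*cos(178°) = 11.2790*(-0.99939) = -11.2721
b = 11.2790*sin(178°) = 11.2790*0.0349 = 0.3936

-11.2721 + 0.3936i


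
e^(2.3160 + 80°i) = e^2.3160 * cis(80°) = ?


e^2.3160 = 10.1351
cos(80°) = 0.173648
sin(80°) = 0.98481
Real = 10.1351*0.173648 = 1.7599
Imag = 10.1351*0.98481 = 9.9811

1.7599 + 9.9811i


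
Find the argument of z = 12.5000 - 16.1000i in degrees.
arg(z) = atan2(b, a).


Re = 12.5, Im = -16.1
arg = atan2(-16.1, 12.5) = -52.1743 degrees

arg(z) = -52.1743 degrees


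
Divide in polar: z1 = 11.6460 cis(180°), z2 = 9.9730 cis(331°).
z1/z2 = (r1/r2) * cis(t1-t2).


r = 11.6460 / 9.9730 = 1.1678
theta = 180° - 331° = -151° = 209° (mod 360)

1.1678 cis(209°)


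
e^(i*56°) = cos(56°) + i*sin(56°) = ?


cos(56°) = 0.5592
sin(56°) = 0.8290

e^(i*56°) = 0.5592 + 0.8290i


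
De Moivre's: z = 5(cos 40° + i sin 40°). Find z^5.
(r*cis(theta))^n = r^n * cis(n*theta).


r^5 = 5^5 = 3125
n*theta = 5*40° = 200° = 200° (mod 360)
a = 3125*cos(200°) = -2936.5394
b = 3125*sin(200°) = -1068.8129

3125 cis(200°) = -2936.5394 - 1068.8129i


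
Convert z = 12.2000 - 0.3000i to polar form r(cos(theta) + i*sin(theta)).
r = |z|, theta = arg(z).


r = sqrt(148.84+0.09) = sqrt(148.93) = 12.2037
theta = atan2(-0.3, 12.2) = -1.4086 degrees

r = 12.2037, theta = -1.4086 degrees


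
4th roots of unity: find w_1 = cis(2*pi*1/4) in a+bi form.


Angle = 360*1/4 = 90°
a = cos(90°) = 0
b = sin(90°) = 1.0000

0 + 1.0000i


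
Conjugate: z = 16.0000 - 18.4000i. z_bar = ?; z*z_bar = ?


z_bar = 16.0000 + 18.4000i
z*z_bar = 16^2 + (-18.4)^2 = 256 + 338.56 = 594.56

z_bar = 16.0000 + 18.4000i, z*z_bar = 594.56


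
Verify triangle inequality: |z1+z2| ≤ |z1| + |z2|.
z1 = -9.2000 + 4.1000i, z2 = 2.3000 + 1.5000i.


|z1| = sqrt((-9.2)^2 + 4.1^2) = sqrt(101.45) = 10.0722
|z2| = sqrt(2.3^2 + 1.5^2) = sqrt(7.54) = 2.7459
z1+z2 = -6.9000 + 5.6000i
|z1+z2| = sqrt(78.97) = 8.8865
|z1|+|z2| = 10.0722 + 2.7459 = 12.8181

|z1+z2| = 8.8865 ≤ |z1|+|z2| = 12.8181 (verified)


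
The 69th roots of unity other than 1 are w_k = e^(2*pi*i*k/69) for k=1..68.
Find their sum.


With w = e^(2*pi*i/69), all 69 of the 69th roots of unity w^0 = 1, w, ..., w^(68) sum to 0: 1 + w + ... + w^(68) = (1 - w^69)/(1 - w) = 0 since w^69 = 1, w ≠ 1.
Removing the root 1: w + w^2 + ... + w^(68) = 0 - 1 = -1

Sum = -1


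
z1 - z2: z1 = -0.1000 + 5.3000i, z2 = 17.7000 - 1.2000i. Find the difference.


Real: -0.1 - 17.7 = -17.8
Imag: 5.3 + 1.2 = 6.5

-17.8000 + 6.5000i


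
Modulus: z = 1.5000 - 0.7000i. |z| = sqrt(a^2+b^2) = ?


|z| = sqrt(1.5^2 + (-0.7)^2) = sqrt(2.25 + 0.49) = sqrt(2.74) = 1.6553

|z| = 1.6553


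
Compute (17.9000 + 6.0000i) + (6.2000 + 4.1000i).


Real: 17.9 + 6.2 = 24.1
Imag: 6 + 4.1 = 10.1

24.1000 + 10.1000i


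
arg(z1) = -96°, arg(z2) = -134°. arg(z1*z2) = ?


arg(z1*z2) = -96° - 134° = -230°
Normalized to (-180°, 180°]: 130°

130°


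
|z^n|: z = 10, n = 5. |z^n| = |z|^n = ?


|z| = sqrt(100+0) = sqrt(100) = 10
|z^5| = |z|^5 = 10^5 = 100000

|z^5| = 100000


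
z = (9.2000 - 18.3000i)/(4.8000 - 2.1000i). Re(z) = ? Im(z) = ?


Multiply by conjugate: (9.2000 - 18.3000i)(4.8000 + 2.1000i) / (4.8^2 + (-2.1)^2)
Numerator real = 9.2*4.8 - (18.3)*(-2.1) = 82.59
Numerator imag = -18.3*4.8 - 9.2*(-2.1) = -68.52
Denominator = 27.45
Re(z) = 82.59/27.45 = 3.0087
Im(z) = -68.52/27.45 = -2.4962

Re(z) = 3.0087, Im(z) = -2.4962


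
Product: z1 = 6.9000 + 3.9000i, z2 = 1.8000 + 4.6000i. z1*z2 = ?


Real = 6.9*1.8 - 3.9*4.6 = 12.42 - 17.94 = -5.52
Imag = 6.9*4.6 + 1.8*3.9 = 31.74 + 7.02 = 38.76

-5.5200 + 38.7600i


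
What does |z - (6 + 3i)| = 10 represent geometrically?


|z - z0| = r is a circle with center z0 and radius r.
Center = (6, 3), radius = 10

Circle with center (6, 3) and radius 10


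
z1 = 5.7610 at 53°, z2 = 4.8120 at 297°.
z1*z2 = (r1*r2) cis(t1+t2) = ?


r = 5.7610 * 4.8120 = 27.7219
theta = 53° + 297° = 350° = 350° (mod 360)

27.7219 cis(350°)


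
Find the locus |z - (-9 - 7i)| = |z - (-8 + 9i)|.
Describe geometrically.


Equal distances means the locus is the perpendicular bisector of z1 and z2.
Midpoint = ((-9+(-8))/2, (-7+9)/2) = (-8.5000, 1.0000)

Perpendicular bisector through (-8.5000, 1.0000)


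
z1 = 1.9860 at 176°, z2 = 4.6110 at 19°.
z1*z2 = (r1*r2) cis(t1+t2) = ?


r = 1.9860 * 4.6110 = 9.1574
theta = 176° + 19° = 195° = 195° (mod 360)

9.1574 cis(195°)


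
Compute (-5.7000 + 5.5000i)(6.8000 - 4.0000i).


Real = -5.7*6.8 - 5.5*(-4) = -38.76 - (-22) = -16.76
Imag = -5.7*(-4) + 6.8*5.5 = 22.8 + 37.4 = 60.2

-16.7600 + 60.2000i


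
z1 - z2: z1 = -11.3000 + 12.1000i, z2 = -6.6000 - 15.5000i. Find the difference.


Real: -11.3 + 6.6 = -4.7
Imag: 12.1 + 15.5 = 27.6

-4.7000 + 27.6000i


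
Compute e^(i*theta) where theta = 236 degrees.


cos(236°) = -0.5592
sin(236°) = -0.8290

e^(i*236°) = -0.5592 - 0.8290i


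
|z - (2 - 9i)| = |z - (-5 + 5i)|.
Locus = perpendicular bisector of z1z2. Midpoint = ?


Equal distances means the locus is the perpendicular bisector of z1 and z2.
Midpoint = ((2+(-5))/2, (-9+5)/2) = (-1.5000, -2.0000)

Perpendicular bisector through (-1.5000, -2.0000)


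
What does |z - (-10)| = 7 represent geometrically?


|z - z0| = r is a circle with center z0 and radius r.
Center = (-10, 0), radius = 7

Circle with center (-10, 0) and radius 7


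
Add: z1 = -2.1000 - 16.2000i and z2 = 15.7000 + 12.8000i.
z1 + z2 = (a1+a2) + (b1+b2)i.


Real: -2.1 + 15.7 = 13.6
Imag: -16.2 + 12.8 = -3.4

13.6000 - 3.4000i


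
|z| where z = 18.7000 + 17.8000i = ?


|z| = sqrt(18.7^2 + 17.8^2) = sqrt(349.69 + 316.84) = sqrt(666.53) = 25.8172

|z| = 25.8172


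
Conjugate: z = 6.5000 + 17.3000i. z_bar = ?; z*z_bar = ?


z_bar = 6.5000 - 17.3000i
z*z_bar = 6.5^2 + 17.3^2 = 42.25 + 299.29 = 341.54

z_bar = 6.5000 - 17.3000i, z*z_bar = 341.54


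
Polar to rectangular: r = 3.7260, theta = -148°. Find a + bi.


a = 3.7260*cos(-148°) = 3.7260*(-0.84805) = -3.1598
b = 3.7260*sin(-148°) = 3.7260*(-0.52992) = -1.9745

-3.1598 - 1.9745i


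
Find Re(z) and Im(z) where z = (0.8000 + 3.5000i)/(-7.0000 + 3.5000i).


Multiply by conjugate: (0.8000 + 3.5000i)(-7.0000 - 3.5000i) / ((-7)^2 + 3.5^2)
Numerator real = 0.8*(-7) + 3.5*3.5 = 6.65
Numerator imag = 3.5*(-7) - 0.8*3.5 = -27.3
Denominator = 61.25
Re(z) = 6.65/61.25 = 0.1086
Im(z) = -27.3/61.25 = -0.4457

Re(z) = 0.1086, Im(z) = -0.4457


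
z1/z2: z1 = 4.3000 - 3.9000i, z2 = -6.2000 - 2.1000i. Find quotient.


Conjugate of z2 = -6.2000 + 2.1000i
Numerator: (4.3000 - 3.9000i)(-6.2000 + 2.1000i) = -18.4700 + 33.2100i
Denominator: (-6.2)^2 + (-2.1)^2 = 42.85
Result = (-18.4700 + 33.2100i)/42.85

-0.4310 + 0.7750i


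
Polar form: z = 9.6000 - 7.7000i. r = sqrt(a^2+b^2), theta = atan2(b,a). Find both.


r = sqrt(92.16+59.29) = sqrt(151.45) = 12.3065
theta = atan2(-7.7, 9.6) = -38.7325 degrees

r = 12.3065, theta = -38.7325 degrees


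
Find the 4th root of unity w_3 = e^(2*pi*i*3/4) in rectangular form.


Angle = 360*3/4 = 270°
a = cos(270°) = 0
b = sin(270°) = -1.0000

0 - 1.0000i


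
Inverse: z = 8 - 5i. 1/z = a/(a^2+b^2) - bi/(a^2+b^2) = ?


|z|^2 = 64+25 = 89
1/z = (8 + 5i)/89

1/z = 0.0899 + 0.0562i


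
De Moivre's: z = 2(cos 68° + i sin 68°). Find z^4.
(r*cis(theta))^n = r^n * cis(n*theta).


r^4 = 2^4 = 16
n*theta = 4*68° = 272° = 272° (mod 360)
a = 16*cos(272°) = 0.5584
b = 16*sin(272°) = -15.9903

16 cis(272°) = 0.5584 - 15.9903i


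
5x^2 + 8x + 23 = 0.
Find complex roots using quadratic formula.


disc = 8^2 - 4*5*23 = 64 - 460 = -396
sqrt(|disc|) = sqrt(396) = 19.8997
Real part = -8/(2*5) = -0.8000
Imag part = 19.8997/(2*5) = 1.9900

-0.8000 ± 1.9900i


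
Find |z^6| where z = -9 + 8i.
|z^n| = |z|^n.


|z| = sqrt(81+64) = sqrt(145) = 12.0416
|z^6| = |z|^6 = (sqrt(145))^6 = 145^3 = 3048625

|z^6| = 3048625


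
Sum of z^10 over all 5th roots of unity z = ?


The roots are w_k = w^k with w = e^(2*pi*i/5), and (w^k)^10 = (w^10)^k.
So S = 1 + u + u^2 + ... + u^(4) with u = w^10.
10 = 2*5 + 0, so 10 is a multiple of 5 and u = (w^5)^2 = 1.
Every one of the 5 terms equals 1: S = 5

S = 5


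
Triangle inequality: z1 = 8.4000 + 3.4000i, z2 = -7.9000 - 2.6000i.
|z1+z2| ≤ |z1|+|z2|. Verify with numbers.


|z1| = sqrt(8.4^2 + 3.4^2) = sqrt(82.12) = 9.0620
|z2| = sqrt((-7.9)^2 + (-2.6)^2) = sqrt(69.17) = 8.3169
z1+z2 = 0.5000 + 0.8000i
|z1+z2| = sqrt(0.89) = 0.9434
|z1|+|z2| = 9.0620 + 8.3169 = 17.3789

|z1+z2| = 0.9434 ≤ |z1|+|z2| = 17.3789 (verified)


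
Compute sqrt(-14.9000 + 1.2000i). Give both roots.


|z| = sqrt(222.01+1.44) = 14.9482
sqrt((|z|+a)/2) = sqrt((14.9482+(-14.9))/2) = sqrt(0.0241) = 0.1553
sqrt((|z|-a)/2) = sqrt((14.9482-(-14.9))/2) = sqrt(14.9241) = 3.8632

±(0.1553 + 3.8632i) i.e. 0.1553 + 3.8632i and -0.1553 - 3.8632i


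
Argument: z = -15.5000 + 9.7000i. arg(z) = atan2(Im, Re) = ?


Re = -15.5, Im = 9.7
arg = atan2(9.7, -15.5) = 147.9614 degrees

arg(z) = 147.9614 degrees


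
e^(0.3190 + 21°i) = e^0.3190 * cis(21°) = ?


e^0.3190 = 1.3758
cos(21°) = 0.9336
sin(21°) = 0.35837
Real = 1.3758*0.9336 = 1.2844
Imag = 1.3758*0.35837 = 0.4930

1.2844 + 0.4930i


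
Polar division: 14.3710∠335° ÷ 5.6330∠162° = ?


r = 14.3710 / 5.6330 = 2.5512
theta = 335° - 162° = 173° = 173° (mod 360)

2.5512 cis(173°)


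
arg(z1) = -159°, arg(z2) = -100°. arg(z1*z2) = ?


arg(z1*z2) = -159° - 100° = -259°
Normalized to (-180°, 180°]: 101°

101°


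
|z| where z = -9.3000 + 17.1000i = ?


|z| = sqrt((-9.3)^2 + 17.1^2) = sqrt(86.49 + 292.41) = sqrt(378.9) = 19.4654

|z| = 19.4654


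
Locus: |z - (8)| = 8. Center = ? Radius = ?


|z - z0| = r is a circle with center z0 and radius r.
Center = (8, 0), radius = 8

Circle with center (8, 0) and radius 8


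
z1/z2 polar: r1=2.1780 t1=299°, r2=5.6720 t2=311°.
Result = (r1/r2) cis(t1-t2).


r = 2.1780 / 5.6720 = 0.3840
theta = 299° - 311° = -12° = 348° (mod 360)

0.3840 cis(348°)


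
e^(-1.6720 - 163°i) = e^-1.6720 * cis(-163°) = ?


e^-1.6720 = 0.1879
cos(-163°) = -0.9563
sin(-163°) = -0.2924
Real = 0.1879*(-0.9563) = -0.1797
Imag = 0.1879*(-0.2924) = -0.0549

-0.1797 - 0.0549i


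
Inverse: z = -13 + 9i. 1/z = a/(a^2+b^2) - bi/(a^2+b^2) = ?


|z|^2 = 169+81 = 250
1/z = (-13 - 9i)/250

1/z = -0.0520 - 0.0360i


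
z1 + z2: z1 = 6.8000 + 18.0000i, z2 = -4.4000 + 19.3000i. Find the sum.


Real: 6.8 - 4.4 = 2.4
Imag: 18 + 19.3 = 37.3

2.4000 + 37.3000i


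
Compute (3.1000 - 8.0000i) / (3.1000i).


Conjugate of z2 = -3.1000i
Numerator: (3.1000 - 8.0000i)(-3.1000i) = -24.8000 - 9.6100i
Denominator: 0^2 + 3.1^2 = 9.61
Result = (-24.8000 - 9.6100i)/9.61

-2.5806 - 1.0000i


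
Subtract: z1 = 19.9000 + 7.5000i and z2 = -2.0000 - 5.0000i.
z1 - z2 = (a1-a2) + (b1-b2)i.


Real: 19.9 + 2 = 21.9
Imag: 7.5 + 5 = 12.5

21.9000 + 12.5000i


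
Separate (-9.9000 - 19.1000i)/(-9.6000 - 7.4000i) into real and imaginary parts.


Multiply by conjugate: (-9.9000 - 19.1000i)(-9.6000 + 7.4000i) / ((-9.6)^2 + (-7.4)^2)
Numerator real = -9.9*(-9.6) - (19.1)*(-7.4) = 236.38
Numerator imag = -19.1*(-9.6) - (-9.9)*(-7.4) = 110.1
Denominator = 146.92
Re(z) = 236.38/146.92 = 1.6089
Im(z) = 110.1/146.92 = 0.7494

Re(z) = 1.6089, Im(z) = 0.7494


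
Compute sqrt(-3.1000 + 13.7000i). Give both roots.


|z| = sqrt(9.61+187.69) = 14.0464
sqrt((|z|+a)/2) = sqrt((14.0464+(-3.1))/2) = sqrt(5.4732) = 2.3395
sqrt((|z|-a)/2) = sqrt((14.0464-(-3.1))/2) = sqrt(8.5732) = 2.9280

±(2.3395 + 2.9280i) i.e. 2.3395 + 2.9280i and -2.3395 - 2.9280i


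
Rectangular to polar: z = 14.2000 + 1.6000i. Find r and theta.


r = sqrt(201.64+2.56) = sqrt(204.2) = 14.2899
theta = atan2(1.6, 14.2) = 6.4287 degrees

r = 14.2899, theta = 6.4287 degrees


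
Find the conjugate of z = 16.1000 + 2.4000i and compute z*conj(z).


z_bar = 16.1000 - 2.4000i
z*z_bar = 16.1^2 + 2.4^2 = 259.21 + 5.76 = 264.97

z_bar = 16.1000 - 2.4000i, z*z_bar = 264.97


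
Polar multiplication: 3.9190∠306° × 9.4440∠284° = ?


r = 3.9190 * 9.4440 = 37.0110
theta = 306° + 284° = 590° = 230° (mod 360)

37.0110 cis(230°)


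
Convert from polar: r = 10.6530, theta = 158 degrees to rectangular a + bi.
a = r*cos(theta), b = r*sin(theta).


a = 10.6530*cos(158°) = 10.6530*(-0.927184) = -9.8773
b = 10.6530*sin(158°) = 10.6530*0.37461 = 3.9907

-9.8773 + 3.9907i


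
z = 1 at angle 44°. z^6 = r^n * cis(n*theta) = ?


r^6 = 1^6 = 1
n*theta = 6*44° = 264° = 264° (mod 360)
a = 1*cos(264°) = -0.1045
b = 1*sin(264°) = -0.9945

1 cis(264°) = -0.1045 - 0.9945i


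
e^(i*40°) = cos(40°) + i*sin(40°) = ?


cos(40°) = 0.7660
sin(40°) = 0.6428

e^(i*40°) = 0.7660 + 0.6428i


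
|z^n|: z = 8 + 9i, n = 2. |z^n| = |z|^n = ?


|z| = sqrt(64+81) = sqrt(145) = 12.0416
|z^2| = |z|^2 = (sqrt(145))^2 = 145

|z^2| = 145


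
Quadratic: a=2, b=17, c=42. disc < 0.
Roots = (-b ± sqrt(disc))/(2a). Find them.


disc = 17^2 - 4*2*42 = 289 - 336 = -47
sqrt(|disc|) = sqrt(47) = 6.8557
Real part = -17/(2*2) = -4.2500
Imag part = 6.8557/(2*2) = 1.7139

-4.2500 ± 1.7139i


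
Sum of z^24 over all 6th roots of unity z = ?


The roots are w_k = w^k with w = e^(2*pi*i/6), and (w^k)^24 = (w^24)^k.
So S = 1 + u + u^2 + ... + u^(5) with u = w^24.
24 = 4*6 + 0, so 24 is a multiple of 6 and u = (w^6)^4 = 1.
Every one of the 6 terms equals 1: S = 6

S = 6


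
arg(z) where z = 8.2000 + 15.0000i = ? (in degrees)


Re = 8.2, Im = 15
arg = atan2(15, 8.2) = 61.3360 degrees

arg(z) = 61.3360 degrees


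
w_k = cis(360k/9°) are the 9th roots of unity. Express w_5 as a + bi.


Angle = 360*5/9 = 200°
a = cos(200°) = -0.9397
b = sin(200°) = -0.3420

-0.9397 - 0.3420i


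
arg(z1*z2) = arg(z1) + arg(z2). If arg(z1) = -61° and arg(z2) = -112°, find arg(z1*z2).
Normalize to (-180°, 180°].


arg(z1*z2) = -61° - 112° = -173°
Normalized to (-180°, 180°]: -173°

-173°


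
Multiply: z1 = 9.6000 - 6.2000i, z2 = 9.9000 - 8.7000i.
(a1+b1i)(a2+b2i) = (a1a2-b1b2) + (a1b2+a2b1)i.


Real = 9.6*9.9 - (-6.2)*(-8.7) = 95.04 - 53.94 = 41.1
Imag = 9.6*(-8.7) + 9.9*(-6.2) = -83.52 - (61.38) = -144.9

41.1000 - 144.9000i


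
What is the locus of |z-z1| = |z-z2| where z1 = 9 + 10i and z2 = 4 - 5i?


Equal distances means the locus is the perpendicular bisector of z1 and z2.
Midpoint = ((9+4)/2, (10+(-5))/2) = (6.5000, 2.5000)

Perpendicular bisector through (6.5000, 2.5000)


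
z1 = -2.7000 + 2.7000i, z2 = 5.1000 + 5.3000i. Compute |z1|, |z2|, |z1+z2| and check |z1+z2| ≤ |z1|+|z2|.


|z1| = sqrt((-2.7)^2 + 2.7^2) = sqrt(14.58) = 3.8184
|z2| = sqrt(5.1^2 + 5.3^2) = sqrt(54.1) = 7.3553
z1+z2 = 2.4000 + 8.0000i
|z1+z2| = sqrt(69.76) = 8.3522
|z1|+|z2| = 3.8184 + 7.3553 = 11.1737

|z1+z2| = 8.3522 ≤ |z1|+|z2| = 11.1737 (verified)


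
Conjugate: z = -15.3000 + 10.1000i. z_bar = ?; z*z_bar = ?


z_bar = -15.3000 - 10.1000i
z*z_bar = (-15.3)^2 + 10.1^2 = 234.09 + 102.01 = 336.1

z_bar = -15.3000 - 10.1000i, z*z_bar = 336.1


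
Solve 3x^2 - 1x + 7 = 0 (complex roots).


disc = (-1)^2 - 4*3*7 = 1 - 84 = -83
sqrt(|disc|) = sqrt(83) = 9.1104
Real part = 1/(2*3) = 0.1667
Imag part = 9.1104/(2*3) = 1.5184

0.1667 ± 1.5184i


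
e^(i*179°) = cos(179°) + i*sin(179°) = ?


cos(179°) = -0.9998
sin(179°) = 0.0175

e^(i*179°) = -0.9998 + 0.0175i


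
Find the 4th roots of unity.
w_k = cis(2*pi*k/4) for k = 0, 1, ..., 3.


The 4th roots of unity are cis(360k/4°) for k=0..3
Angle step = 360/4 = 90°
Primitive root: cis(90°)
Primitive root = 0 + 1.0000i

4 roots at angles: 0°, 90°, 180°, 270°


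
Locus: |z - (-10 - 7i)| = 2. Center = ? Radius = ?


|z - z0| = r is a circle with center z0 and radius r.
Center = (-10, -7), radius = 2

Circle with center (-10, -7) and radius 2


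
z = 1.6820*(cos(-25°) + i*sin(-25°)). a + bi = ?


a = 1.6820*cos(-25°) = 1.6820*0.9063 = 1.5244
b = 1.6820*sin(-25°) = 1.6820*(-0.4226) = -0.7108

1.5244 - 0.7108i


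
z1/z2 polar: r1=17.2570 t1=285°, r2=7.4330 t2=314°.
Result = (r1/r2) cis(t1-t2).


r = 17.2570 / 7.4330 = 2.3217
theta = 285° - 314° = -29° = 331° (mod 360)

2.3217 cis(331°)


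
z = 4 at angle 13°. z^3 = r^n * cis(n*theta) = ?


r^3 = 4^3 = 64
n*theta = 3*13° = 39° = 39° (mod 360)
a = 64*cos(39°) = 49.7373
b = 64*sin(39°) = 40.2765

64 cis(39°) = 49.7373 + 40.2765i


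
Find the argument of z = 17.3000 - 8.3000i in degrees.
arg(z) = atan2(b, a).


Re = 17.3, Im = -8.3
arg = atan2(-8.3, 17.3) = -25.6302 degrees

arg(z) = -25.6302 degrees


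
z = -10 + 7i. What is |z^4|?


|z| = sqrt(100+49) = sqrt(149) = 12.2066
|z^4| = |z|^4 = (sqrt(149))^4 = 149^2 = 22201

|z^4| = 22201


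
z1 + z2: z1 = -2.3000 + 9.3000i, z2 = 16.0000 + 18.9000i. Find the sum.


Real: -2.3 + 16 = 13.7
Imag: 9.3 + 18.9 = 28.2

13.7000 + 28.2000i


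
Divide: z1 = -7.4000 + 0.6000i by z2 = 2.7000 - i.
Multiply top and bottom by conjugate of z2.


Conjugate of z2 = 2.7000 + i
Numerator: (-7.4000 + 0.6000i)(2.7000 + i) = -20.5800 - 5.7800i
Denominator: 2.7^2 + (-1)^2 = 8.29
Result = (-20.5800 - 5.7800i)/8.29

-2.4825 - 0.6972i


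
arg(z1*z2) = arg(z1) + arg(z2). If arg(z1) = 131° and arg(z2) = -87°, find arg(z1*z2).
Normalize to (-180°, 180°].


arg(z1*z2) = 131° - 87° = 44°
Normalized to (-180°, 180°]: 44°

44°


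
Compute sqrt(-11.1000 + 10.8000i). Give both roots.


|z| = sqrt(123.21+116.64) = 15.4871
sqrt((|z|+a)/2) = sqrt((15.4871+(-11.1))/2) = sqrt(2.1935) = 1.4811
sqrt((|z|-a)/2) = sqrt((15.4871-(-11.1))/2) = sqrt(13.2935) = 3.6460

±(1.4811 + 3.6460i) i.e. 1.4811 + 3.6460i and -1.4811 - 3.6460i


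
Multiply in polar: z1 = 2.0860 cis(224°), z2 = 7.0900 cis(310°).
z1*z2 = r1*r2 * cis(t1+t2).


r = 2.0860 * 7.0900 = 14.7897
theta = 224° + 310° = 534° = 174° (mod 360)

14.7897 cis(174°)


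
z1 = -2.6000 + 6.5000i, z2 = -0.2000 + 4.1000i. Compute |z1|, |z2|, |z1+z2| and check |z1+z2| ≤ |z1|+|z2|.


|z1| = sqrt((-2.6)^2 + 6.5^2) = sqrt(49.01) = 7.0007
|z2| = sqrt((-0.2)^2 + 4.1^2) = sqrt(16.85) = 4.1049
z1+z2 = -2.8000 + 10.6000i
|z1+z2| = sqrt(120.2) = 10.9636
|z1|+|z2| = 7.0007 + 4.1049 = 11.1056

|z1+z2| = 10.9636 ≤ |z1|+|z2| = 11.1056 (verified)


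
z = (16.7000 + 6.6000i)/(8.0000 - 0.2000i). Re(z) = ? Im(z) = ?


Multiply by conjugate: (16.7000 + 6.6000i)(8.0000 + 0.2000i) / (8^2 + (-0.2)^2)
Numerator real = 16.7*8 + 6.6*(-0.2) = 132.28
Numerator imag = 6.6*8 - 16.7*(-0.2) = 56.14
Denominator = 64.04
Re(z) = 132.28/64.04 = 2.0656
Im(z) = 56.14/64.04 = 0.8766

Re(z) = 2.0656, Im(z) = 0.8766


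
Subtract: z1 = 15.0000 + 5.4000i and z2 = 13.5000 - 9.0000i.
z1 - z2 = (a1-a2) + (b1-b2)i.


Real: 15 - 13.5 = 1.5
Imag: 5.4 + 9 = 14.4

1.5000 + 14.4000i


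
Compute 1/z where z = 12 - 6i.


|z|^2 = 144+36 = 180
1/z = (12 + 6i)/180

1/z = 0.0667 + 0.0333i


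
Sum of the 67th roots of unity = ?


The sum of all 67th roots of unity is 0.
Geometric series: (1 - w^67)/(1 - w) = (1-1)/(1-w) = 0 since w^67 = 1, w ≠ 1.
Alternatively: coefficient of z^66 in z^67 - 1 is 0.

0


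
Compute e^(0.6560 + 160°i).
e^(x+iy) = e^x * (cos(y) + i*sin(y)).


e^0.6560 = 1.9271
cos(160°) = -0.9397
sin(160°) = 0.342
Real = 1.9271*(-0.9397) = -1.8109
Imag = 1.9271*0.342 = 0.6591

-1.8109 + 0.6591i


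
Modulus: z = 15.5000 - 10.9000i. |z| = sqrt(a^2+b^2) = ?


|z| = sqrt(15.5^2 + (-10.9)^2) = sqrt(240.25 + 118.81) = sqrt(359.06) = 18.9489

|z| = 18.9489


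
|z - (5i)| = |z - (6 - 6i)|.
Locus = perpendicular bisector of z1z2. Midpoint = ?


Equal distances means the locus is the perpendicular bisector of z1 and z2.
Midpoint = ((0+6)/2, (5+(-6))/2) = (3.0000, -0.5000)

Perpendicular bisector through (3.0000, -0.5000)


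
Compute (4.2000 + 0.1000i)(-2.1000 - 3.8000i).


Real = 4.2*(-2.1) - 0.1*(-3.8) = -8.82 - (-0.38) = -8.44
Imag = 4.2*(-3.8) - (2.1)*0.1 = -15.96 - (0.21) = -16.17

-8.4400 - 16.1700i


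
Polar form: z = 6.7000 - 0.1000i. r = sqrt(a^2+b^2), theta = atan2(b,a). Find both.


r = sqrt(44.89+0.01) = sqrt(44.9) = 6.7007
theta = atan2(-0.1, 6.7) = -0.8551 degrees

r = 6.7007, theta = -0.8551 degrees
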